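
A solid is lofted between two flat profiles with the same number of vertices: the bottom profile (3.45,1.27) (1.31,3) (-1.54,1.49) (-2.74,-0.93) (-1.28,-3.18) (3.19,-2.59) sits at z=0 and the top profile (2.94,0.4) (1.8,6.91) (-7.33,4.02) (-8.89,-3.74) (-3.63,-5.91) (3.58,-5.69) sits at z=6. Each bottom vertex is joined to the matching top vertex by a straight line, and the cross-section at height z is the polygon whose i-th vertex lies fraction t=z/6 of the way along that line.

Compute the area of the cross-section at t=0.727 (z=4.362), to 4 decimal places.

Cross-section at t=0.727: each vertex is (1-t)·p0[i] + t·p1[i].
  v1: (1-0.727)·(3.45,1.27) + 0.727·(2.94,0.4) = (3.0792,0.6375)
  v2: (1-0.727)·(1.31,3) + 0.727·(1.8,6.91) = (1.6662,5.8426)
  v3: (1-0.727)·(-1.54,1.49) + 0.727·(-7.33,4.02) = (-5.7493,3.3293)
  v4: (1-0.727)·(-2.74,-0.93) + 0.727·(-8.89,-3.74) = (-7.2111,-2.9729)
  v5: (1-0.727)·(-1.28,-3.18) + 0.727·(-3.63,-5.91) = (-2.9884,-5.1647)
  v6: (1-0.727)·(3.19,-2.59) + 0.727·(3.58,-5.69) = (3.4735,-4.8437)
Shoelace sum Σ(x_i·y_{i+1} − x_{i+1}·y_i):
  i=1: 3.0792·5.8426 − 1.6662·0.6375 = +16.9284 (running +16.9284)
  i=2: 1.6662·3.3293 − -5.7493·5.8426 = +39.1383 (running +56.0666)
  i=3: -5.7493·-2.9729 − -7.2111·3.3293 = +41.0998 (running +97.1665)
  i=4: -7.2111·-5.1647 − -2.9884·-2.9729 = +28.3587 (running +125.5252)
  i=5: -2.9884·-4.8437 − 3.4735·-5.1647 = +32.4149 (running +157.9401)
  i=6: 3.4735·0.6375 − 3.0792·-4.8437 = +17.1293 (running +175.0694)
Area = |Σ|/2 = |175.0694|/2 = 87.5347

Area at t=0.727: 87.5347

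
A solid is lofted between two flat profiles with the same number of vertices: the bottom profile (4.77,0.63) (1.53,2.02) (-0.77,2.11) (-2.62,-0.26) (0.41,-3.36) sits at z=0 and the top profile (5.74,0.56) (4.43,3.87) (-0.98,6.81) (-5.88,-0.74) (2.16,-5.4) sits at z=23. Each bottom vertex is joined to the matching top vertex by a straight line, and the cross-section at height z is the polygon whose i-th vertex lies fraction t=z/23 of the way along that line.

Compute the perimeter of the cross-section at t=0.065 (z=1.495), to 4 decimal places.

Perimeter at t=0.065: 19.9734

Cross-section at t=0.065: each vertex is (1-t)·p0[i] + t·p1[i].
  v1: (1-0.065)·(4.77,0.63) + 0.065·(5.74,0.56) = (4.8331,0.6255)
  v2: (1-0.065)·(1.53,2.02) + 0.065·(4.43,3.87) = (1.7185,2.1402)
  v3: (1-0.065)·(-0.77,2.11) + 0.065·(-0.98,6.81) = (-0.7837,2.4155)
  v4: (1-0.065)·(-2.62,-0.26) + 0.065·(-5.88,-0.74) = (-2.8319,-0.2912)
  v5: (1-0.065)·(0.41,-3.36) + 0.065·(2.16,-5.4) = (0.5238,-3.4926)
Perimeter = Σ |v_{i+1} − v_i|:
  edge 1→2: √(-3.1145² + 1.5148²) = 3.4634 (running 3.4634)
  edge 2→3: √(-2.5022² + 0.2752²) = 2.5172 (running 5.9806)
  edge 3→4: √(-2.0483² + -2.7067²) = 3.3943 (running 9.3750)
  edge 4→5: √(3.3557² + -3.2014²) = 4.6378 (running 14.0128)
  edge 5→1: √(4.3093² + 4.1181²) = 5.9606 (running 19.9734)
Perimeter = 19.9734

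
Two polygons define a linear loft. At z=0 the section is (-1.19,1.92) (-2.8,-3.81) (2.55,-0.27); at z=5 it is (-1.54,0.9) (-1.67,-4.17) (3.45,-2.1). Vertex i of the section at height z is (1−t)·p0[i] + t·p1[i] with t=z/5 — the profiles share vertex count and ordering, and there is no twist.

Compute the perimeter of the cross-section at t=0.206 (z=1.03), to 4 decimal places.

Cross-section at t=0.206: each vertex is (1-t)·p0[i] + t·p1[i].
  v1: (1-0.206)·(-1.19,1.92) + 0.206·(-1.54,0.9) = (-1.2621,1.7099)
  v2: (1-0.206)·(-2.8,-3.81) + 0.206·(-1.67,-4.17) = (-2.5672,-3.8842)
  v3: (1-0.206)·(2.55,-0.27) + 0.206·(3.45,-2.1) = (2.7354,-0.6470)
Perimeter = Σ |v_{i+1} − v_i|:
  edge 1→2: √(-1.3051² + -5.5940²) = 5.7443 (running 5.7443)
  edge 2→3: √(5.3026² + 3.2372²) = 6.2127 (running 11.9569)
  edge 3→1: √(-3.9975² + 2.3569²) = 4.6406 (running 16.5975)
Perimeter = 16.5975

Perimeter at t=0.206: 16.5975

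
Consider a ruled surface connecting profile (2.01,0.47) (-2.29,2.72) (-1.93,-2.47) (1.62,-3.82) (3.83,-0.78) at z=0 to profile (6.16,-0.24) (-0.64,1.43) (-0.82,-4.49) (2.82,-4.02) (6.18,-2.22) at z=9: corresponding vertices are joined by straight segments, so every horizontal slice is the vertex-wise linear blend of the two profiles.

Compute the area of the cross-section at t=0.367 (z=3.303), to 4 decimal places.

Cross-section at t=0.367: each vertex is (1-t)·p0[i] + t·p1[i].
  v1: (1-0.367)·(2.01,0.47) + 0.367·(6.16,-0.24) = (3.5331,0.2094)
  v2: (1-0.367)·(-2.29,2.72) + 0.367·(-0.64,1.43) = (-1.6845,2.2466)
  v3: (1-0.367)·(-1.93,-2.47) + 0.367·(-0.82,-4.49) = (-1.5226,-3.2113)
  v4: (1-0.367)·(1.62,-3.82) + 0.367·(2.82,-4.02) = (2.0604,-3.8934)
  v5: (1-0.367)·(3.83,-0.78) + 0.367·(6.18,-2.22) = (4.6925,-1.3085)
Shoelace sum Σ(x_i·y_{i+1} − x_{i+1}·y_i):
  i=1: 3.5331·2.2466 − -1.6845·0.2094 = +8.2900 (running +8.2900)
  i=2: -1.6845·-3.2113 − -1.5226·2.2466 = +8.8300 (running +17.1201)
  i=3: -1.5226·-3.8934 − 2.0604·-3.2113 = +12.5449 (running +29.6649)
  i=4: 2.0604·-1.3085 − 4.6925·-3.8934 = +15.5736 (running +45.2385)
  i=5: 4.6925·0.2094 − 3.5331·-1.3085 = +5.6057 (running +50.8442)
Area = |Σ|/2 = |50.8442|/2 = 25.4221

Area at t=0.367: 25.4221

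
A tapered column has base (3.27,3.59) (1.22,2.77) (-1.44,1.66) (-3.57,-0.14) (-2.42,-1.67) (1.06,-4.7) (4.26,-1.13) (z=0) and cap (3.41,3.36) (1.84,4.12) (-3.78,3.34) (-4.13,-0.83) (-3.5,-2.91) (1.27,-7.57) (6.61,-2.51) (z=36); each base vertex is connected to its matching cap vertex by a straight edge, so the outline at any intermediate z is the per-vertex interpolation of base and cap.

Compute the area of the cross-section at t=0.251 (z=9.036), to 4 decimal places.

Area at t=0.251: 46.4486

Cross-section at t=0.251: each vertex is (1-t)·p0[i] + t·p1[i].
  v1: (1-0.251)·(3.27,3.59) + 0.251·(3.41,3.36) = (3.3051,3.5323)
  v2: (1-0.251)·(1.22,2.77) + 0.251·(1.84,4.12) = (1.3756,3.1089)
  v3: (1-0.251)·(-1.44,1.66) + 0.251·(-3.78,3.34) = (-2.0273,2.0817)
  v4: (1-0.251)·(-3.57,-0.14) + 0.251·(-4.13,-0.83) = (-3.7106,-0.3132)
  v5: (1-0.251)·(-2.42,-1.67) + 0.251·(-3.5,-2.91) = (-2.6911,-1.9812)
  v6: (1-0.251)·(1.06,-4.7) + 0.251·(1.27,-7.57) = (1.1127,-5.4204)
  v7: (1-0.251)·(4.26,-1.13) + 0.251·(6.61,-2.51) = (4.8498,-1.4764)
Shoelace sum Σ(x_i·y_{i+1} − x_{i+1}·y_i):
  i=1: 3.3051·3.1089 − 1.3756·3.5323 = +5.4161 (running +5.4161)
  i=2: 1.3756·2.0817 − -2.0273·3.1089 = +9.1663 (running +14.5824)
  i=3: -2.0273·-0.3132 − -3.7106·2.0817 = +8.3591 (running +22.9416)
  i=4: -3.7106·-1.9812 − -2.6911·-0.3132 = +6.5087 (running +29.4503)
  i=5: -2.6911·-5.4204 − 1.1127·-1.9812 = +16.7912 (running +46.2414)
  i=6: 1.1127·-1.4764 − 4.8498·-5.4204 = +24.6452 (running +70.8866)
  i=7: 4.8498·3.5323 − 3.3051·-1.4764 = +22.0106 (running +92.8973)
Area = |Σ|/2 = |92.8973|/2 = 46.4486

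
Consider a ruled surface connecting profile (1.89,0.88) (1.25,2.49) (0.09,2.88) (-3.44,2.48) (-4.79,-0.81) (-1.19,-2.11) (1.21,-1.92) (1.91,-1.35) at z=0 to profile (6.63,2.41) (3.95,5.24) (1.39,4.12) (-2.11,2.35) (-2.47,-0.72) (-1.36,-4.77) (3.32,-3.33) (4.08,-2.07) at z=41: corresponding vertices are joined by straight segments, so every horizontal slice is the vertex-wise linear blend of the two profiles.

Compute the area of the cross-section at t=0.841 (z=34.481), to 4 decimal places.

Cross-section at t=0.841: each vertex is (1-t)·p0[i] + t·p1[i].
  v1: (1-0.841)·(1.89,0.88) + 0.841·(6.63,2.41) = (5.8763,2.1667)
  v2: (1-0.841)·(1.25,2.49) + 0.841·(3.95,5.24) = (3.5207,4.8027)
  v3: (1-0.841)·(0.09,2.88) + 0.841·(1.39,4.12) = (1.1833,3.9228)
  v4: (1-0.841)·(-3.44,2.48) + 0.841·(-2.11,2.35) = (-2.3215,2.3707)
  v5: (1-0.841)·(-4.79,-0.81) + 0.841·(-2.47,-0.72) = (-2.8389,-0.7343)
  v6: (1-0.841)·(-1.19,-2.11) + 0.841·(-1.36,-4.77) = (-1.3330,-4.3471)
  v7: (1-0.841)·(1.21,-1.92) + 0.841·(3.32,-3.33) = (2.9845,-3.1058)
  v8: (1-0.841)·(1.91,-1.35) + 0.841·(4.08,-2.07) = (3.7350,-1.9555)
Shoelace sum Σ(x_i·y_{i+1} − x_{i+1}·y_i):
  i=1: 5.8763·4.8027 − 3.5207·2.1667 = +20.5942 (running +20.5942)
  i=2: 3.5207·3.9228 − 1.1833·4.8027 = +8.1280 (running +28.7222)
  i=3: 1.1833·2.3707 − -2.3215·3.9228 = +11.9120 (running +40.6342)
  i=4: -2.3215·-0.7343 − -2.8389·2.3707 = +8.4347 (running +49.0689)
  i=5: -2.8389·-4.3471 − -1.3330·-0.7343 = +11.3620 (running +60.4309)
  i=6: -1.3330·-3.1058 − 2.9845·-4.3471 = +17.1138 (running +77.5447)
  i=7: 2.9845·-1.9555 − 3.7350·-3.1058 = +5.7638 (running +83.3085)
  i=8: 3.7350·2.1667 − 5.8763·-1.9555 = +19.5840 (running +102.8925)
Area = |Σ|/2 = |102.8925|/2 = 51.4463

Area at t=0.841: 51.4463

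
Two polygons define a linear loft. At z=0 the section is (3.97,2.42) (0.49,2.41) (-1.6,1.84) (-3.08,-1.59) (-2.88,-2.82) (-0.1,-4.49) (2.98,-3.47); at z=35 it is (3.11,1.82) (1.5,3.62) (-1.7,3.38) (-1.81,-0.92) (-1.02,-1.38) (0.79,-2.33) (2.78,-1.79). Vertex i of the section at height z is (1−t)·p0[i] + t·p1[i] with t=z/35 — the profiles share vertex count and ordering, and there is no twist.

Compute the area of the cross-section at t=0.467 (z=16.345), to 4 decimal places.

Cross-section at t=0.467: each vertex is (1-t)·p0[i] + t·p1[i].
  v1: (1-0.467)·(3.97,2.42) + 0.467·(3.11,1.82) = (3.5684,2.1398)
  v2: (1-0.467)·(0.49,2.41) + 0.467·(1.5,3.62) = (0.9617,2.9751)
  v3: (1-0.467)·(-1.6,1.84) + 0.467·(-1.7,3.38) = (-1.6467,2.5592)
  v4: (1-0.467)·(-3.08,-1.59) + 0.467·(-1.81,-0.92) = (-2.4869,-1.2771)
  v5: (1-0.467)·(-2.88,-2.82) + 0.467·(-1.02,-1.38) = (-2.0114,-2.1475)
  v6: (1-0.467)·(-0.1,-4.49) + 0.467·(0.79,-2.33) = (0.3156,-3.4813)
  v7: (1-0.467)·(2.98,-3.47) + 0.467·(2.78,-1.79) = (2.8866,-2.6854)
Shoelace sum Σ(x_i·y_{i+1} − x_{i+1}·y_i):
  i=1: 3.5684·2.9751 − 0.9617·2.1398 = +8.5584 (running +8.5584)
  i=2: 0.9617·2.5592 − -1.6467·2.9751 = +7.3601 (running +15.9185)
  i=3: -1.6467·-1.2771 − -2.4869·2.5592 = +8.4675 (running +24.3860)
  i=4: -2.4869·-2.1475 − -2.0114·-1.2771 = +2.7719 (running +27.1579)
  i=5: -2.0114·-3.4813 − 0.3156·-2.1475 = +7.6800 (running +34.8379)
  i=6: 0.3156·-2.6854 − 2.8866·-3.4813 = +9.2015 (running +44.0394)
  i=7: 2.8866·2.1398 − 3.5684·-2.6854 = +15.7594 (running +59.7988)
Area = |Σ|/2 = |59.7988|/2 = 29.8994

Area at t=0.467: 29.8994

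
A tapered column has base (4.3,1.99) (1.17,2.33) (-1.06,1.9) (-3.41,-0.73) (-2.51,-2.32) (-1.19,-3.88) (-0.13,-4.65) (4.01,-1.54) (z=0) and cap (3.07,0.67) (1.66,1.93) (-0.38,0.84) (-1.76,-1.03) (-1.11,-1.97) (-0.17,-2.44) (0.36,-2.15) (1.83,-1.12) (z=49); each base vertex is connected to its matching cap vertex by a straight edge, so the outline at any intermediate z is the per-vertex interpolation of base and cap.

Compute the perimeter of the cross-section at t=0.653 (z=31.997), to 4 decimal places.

Cross-section at t=0.653: each vertex is (1-t)·p0[i] + t·p1[i].
  v1: (1-0.653)·(4.3,1.99) + 0.653·(3.07,0.67) = (3.4968,1.1280)
  v2: (1-0.653)·(1.17,2.33) + 0.653·(1.66,1.93) = (1.4900,2.0688)
  v3: (1-0.653)·(-1.06,1.9) + 0.653·(-0.38,0.84) = (-0.6160,1.2078)
  v4: (1-0.653)·(-3.41,-0.73) + 0.653·(-1.76,-1.03) = (-2.3326,-0.9259)
  v5: (1-0.653)·(-2.51,-2.32) + 0.653·(-1.11,-1.97) = (-1.5958,-2.0915)
  v6: (1-0.653)·(-1.19,-3.88) + 0.653·(-0.17,-2.44) = (-0.5239,-2.9397)
  v7: (1-0.653)·(-0.13,-4.65) + 0.653·(0.36,-2.15) = (0.1900,-3.0175)
  v8: (1-0.653)·(4.01,-1.54) + 0.653·(1.83,-1.12) = (2.5865,-1.2657)
Perimeter = Σ |v_{i+1} − v_i|:
  edge 1→2: √(-2.0068² + 0.9408²) = 2.2164 (running 2.2164)
  edge 2→3: √(-2.1059² + -0.8610²) = 2.2751 (running 4.4915)
  edge 3→4: √(-1.7166² + -2.1337²) = 2.7385 (running 7.2300)
  edge 4→5: √(0.7368² + -1.1656²) = 1.3789 (running 8.6089)
  edge 5→6: √(1.0719² + -0.8482²) = 1.3669 (running 9.9758)
  edge 6→7: √(0.7139² + -0.0778²) = 0.7181 (running 10.6939)
  edge 7→8: √(2.3965² + 1.7518²) = 2.9685 (running 13.6624)
  edge 8→1: √(0.9103² + 2.3938²) = 2.5610 (running 16.2235)
Perimeter = 16.2235

Perimeter at t=0.653: 16.2235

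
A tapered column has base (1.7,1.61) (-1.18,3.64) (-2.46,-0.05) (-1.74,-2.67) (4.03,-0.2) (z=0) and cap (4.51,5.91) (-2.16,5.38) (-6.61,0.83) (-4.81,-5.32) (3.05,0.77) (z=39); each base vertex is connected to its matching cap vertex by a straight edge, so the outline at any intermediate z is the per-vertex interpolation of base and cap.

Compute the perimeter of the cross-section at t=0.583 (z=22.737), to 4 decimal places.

Perimeter at t=0.583: 27.3258

Cross-section at t=0.583: each vertex is (1-t)·p0[i] + t·p1[i].
  v1: (1-0.583)·(1.7,1.61) + 0.583·(4.51,5.91) = (3.3382,4.1169)
  v2: (1-0.583)·(-1.18,3.64) + 0.583·(-2.16,5.38) = (-1.7513,4.6544)
  v3: (1-0.583)·(-2.46,-0.05) + 0.583·(-6.61,0.83) = (-4.8795,0.4630)
  v4: (1-0.583)·(-1.74,-2.67) + 0.583·(-4.81,-5.32) = (-3.5298,-4.2149)
  v5: (1-0.583)·(4.03,-0.2) + 0.583·(3.05,0.77) = (3.4587,0.3655)
Perimeter = Σ |v_{i+1} − v_i|:
  edge 1→2: √(-5.0896² + 0.5375²) = 5.1179 (running 5.1179)
  edge 2→3: √(-3.1281² + -4.1914²) = 5.2300 (running 10.3479)
  edge 3→4: √(1.3496² + -4.6780²) = 4.8688 (running 15.2167)
  edge 4→5: √(6.9885² + 4.5805²) = 8.3558 (running 23.5724)
  edge 5→1: √(-0.1204² + 3.7514²) = 3.7533 (running 27.3258)
Perimeter = 27.3258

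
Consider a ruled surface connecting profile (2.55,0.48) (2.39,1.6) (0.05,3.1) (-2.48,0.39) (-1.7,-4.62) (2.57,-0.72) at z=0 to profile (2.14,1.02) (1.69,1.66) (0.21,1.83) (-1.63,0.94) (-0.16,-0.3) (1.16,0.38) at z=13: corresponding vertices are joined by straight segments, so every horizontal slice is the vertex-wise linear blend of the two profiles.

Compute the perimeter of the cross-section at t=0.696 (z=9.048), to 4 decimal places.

Cross-section at t=0.696: each vertex is (1-t)·p0[i] + t·p1[i].
  v1: (1-0.696)·(2.55,0.48) + 0.696·(2.14,1.02) = (2.2646,0.8558)
  v2: (1-0.696)·(2.39,1.6) + 0.696·(1.69,1.66) = (1.9028,1.6418)
  v3: (1-0.696)·(0.05,3.1) + 0.696·(0.21,1.83) = (0.1614,2.2161)
  v4: (1-0.696)·(-2.48,0.39) + 0.696·(-1.63,0.94) = (-1.8884,0.7728)
  v5: (1-0.696)·(-1.7,-4.62) + 0.696·(-0.16,-0.3) = (-0.6282,-1.6133)
  v6: (1-0.696)·(2.57,-0.72) + 0.696·(1.16,0.38) = (1.5886,0.0456)
Perimeter = Σ |v_{i+1} − v_i|:
  edge 1→2: √(-0.3618² + 0.7859²) = 0.8652 (running 0.8652)
  edge 2→3: √(-1.7414² + 0.5743²) = 1.8337 (running 2.6989)
  edge 3→4: √(-2.0498² + -1.4433²) = 2.5069 (running 5.2058)
  edge 4→5: √(1.2602² + -2.3861²) = 2.6984 (running 7.9043)
  edge 5→6: √(2.2168² + 1.6589²) = 2.7688 (running 10.6730)
  edge 6→1: √(0.6760² + 0.8102²) = 1.0552 (running 11.7282)
Perimeter = 11.7282

Perimeter at t=0.696: 11.7282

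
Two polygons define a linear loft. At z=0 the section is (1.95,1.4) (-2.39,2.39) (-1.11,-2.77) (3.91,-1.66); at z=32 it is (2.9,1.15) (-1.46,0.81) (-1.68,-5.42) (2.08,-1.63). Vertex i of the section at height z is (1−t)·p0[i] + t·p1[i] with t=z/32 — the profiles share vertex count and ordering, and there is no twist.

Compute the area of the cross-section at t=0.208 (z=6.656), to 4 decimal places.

Cross-section at t=0.208: each vertex is (1-t)·p0[i] + t·p1[i].
  v1: (1-0.208)·(1.95,1.4) + 0.208·(2.9,1.15) = (2.1476,1.3480)
  v2: (1-0.208)·(-2.39,2.39) + 0.208·(-1.46,0.81) = (-2.1966,2.0614)
  v3: (1-0.208)·(-1.11,-2.77) + 0.208·(-1.68,-5.42) = (-1.2286,-3.3212)
  v4: (1-0.208)·(3.91,-1.66) + 0.208·(2.08,-1.63) = (3.5294,-1.6538)
Shoelace sum Σ(x_i·y_{i+1} − x_{i+1}·y_i):
  i=1: 2.1476·2.0614 − -2.1966·1.3480 = +7.3879 (running +7.3879)
  i=2: -2.1966·-3.3212 − -1.2286·2.0614 = +9.8277 (running +17.2157)
  i=3: -1.2286·-1.6538 − 3.5294·-3.3212 = +13.7535 (running +30.9691)
  i=4: 3.5294·1.3480 − 2.1476·-1.6538 = +8.3092 (running +39.2783)
Area = |Σ|/2 = |39.2783|/2 = 19.6392

Area at t=0.208: 19.6392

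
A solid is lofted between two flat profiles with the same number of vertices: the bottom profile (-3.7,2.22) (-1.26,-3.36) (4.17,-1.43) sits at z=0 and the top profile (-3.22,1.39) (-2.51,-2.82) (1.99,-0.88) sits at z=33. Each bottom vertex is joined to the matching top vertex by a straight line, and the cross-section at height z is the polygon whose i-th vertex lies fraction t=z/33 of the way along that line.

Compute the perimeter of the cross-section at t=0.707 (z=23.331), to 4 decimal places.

Perimeter at t=0.707: 16.4792

Cross-section at t=0.707: each vertex is (1-t)·p0[i] + t·p1[i].
  v1: (1-0.707)·(-3.7,2.22) + 0.707·(-3.22,1.39) = (-3.3606,1.6332)
  v2: (1-0.707)·(-1.26,-3.36) + 0.707·(-2.51,-2.82) = (-2.1437,-2.9782)
  v3: (1-0.707)·(4.17,-1.43) + 0.707·(1.99,-0.88) = (2.6287,-1.0412)
Perimeter = Σ |v_{i+1} − v_i|:
  edge 1→2: √(1.2169² + -4.6114²) = 4.7693 (running 4.7693)
  edge 2→3: √(4.7725² + 1.9371²) = 5.1506 (running 9.9199)
  edge 3→1: √(-5.9894² + 2.6743²) = 6.5593 (running 16.4792)
Perimeter = 16.4792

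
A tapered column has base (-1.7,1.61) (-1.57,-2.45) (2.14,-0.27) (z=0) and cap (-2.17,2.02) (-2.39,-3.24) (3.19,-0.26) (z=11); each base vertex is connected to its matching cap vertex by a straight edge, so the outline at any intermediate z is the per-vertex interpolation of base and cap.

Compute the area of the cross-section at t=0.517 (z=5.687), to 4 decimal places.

Area at t=0.517: 10.8786

Cross-section at t=0.517: each vertex is (1-t)·p0[i] + t·p1[i].
  v1: (1-0.517)·(-1.7,1.61) + 0.517·(-2.17,2.02) = (-1.9430,1.8220)
  v2: (1-0.517)·(-1.57,-2.45) + 0.517·(-2.39,-3.24) = (-1.9939,-2.8584)
  v3: (1-0.517)·(2.14,-0.27) + 0.517·(3.19,-0.26) = (2.6829,-0.2648)
Shoelace sum Σ(x_i·y_{i+1} − x_{i+1}·y_i):
  i=1: -1.9430·-2.8584 − -1.9939·1.8220 = +9.1868 (running +9.1868)
  i=2: -1.9939·-0.2648 − 2.6829·-2.8584 = +8.1968 (running +17.3836)
  i=3: 2.6829·1.8220 − -1.9430·-0.2648 = +4.3735 (running +21.7571)
Area = |Σ|/2 = |21.7571|/2 = 10.8786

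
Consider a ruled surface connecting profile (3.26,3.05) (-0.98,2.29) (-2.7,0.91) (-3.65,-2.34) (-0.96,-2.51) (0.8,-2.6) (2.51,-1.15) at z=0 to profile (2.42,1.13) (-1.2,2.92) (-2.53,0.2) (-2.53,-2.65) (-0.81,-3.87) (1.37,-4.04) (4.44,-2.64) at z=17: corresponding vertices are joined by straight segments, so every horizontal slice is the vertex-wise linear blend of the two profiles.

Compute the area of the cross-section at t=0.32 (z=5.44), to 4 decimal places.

Cross-section at t=0.32: each vertex is (1-t)·p0[i] + t·p1[i].
  v1: (1-0.32)·(3.26,3.05) + 0.32·(2.42,1.13) = (2.9912,2.4356)
  v2: (1-0.32)·(-0.98,2.29) + 0.32·(-1.2,2.92) = (-1.0504,2.4916)
  v3: (1-0.32)·(-2.7,0.91) + 0.32·(-2.53,0.2) = (-2.6456,0.6828)
  v4: (1-0.32)·(-3.65,-2.34) + 0.32·(-2.53,-2.65) = (-3.2916,-2.4392)
  v5: (1-0.32)·(-0.96,-2.51) + 0.32·(-0.81,-3.87) = (-0.9120,-2.9452)
  v6: (1-0.32)·(0.8,-2.6) + 0.32·(1.37,-4.04) = (0.9824,-3.0608)
  v7: (1-0.32)·(2.51,-1.15) + 0.32·(4.44,-2.64) = (3.1276,-1.6268)
Shoelace sum Σ(x_i·y_{i+1} − x_{i+1}·y_i):
  i=1: 2.9912·2.4916 − -1.0504·2.4356 = +10.0112 (running +10.0112)
  i=2: -1.0504·0.6828 − -2.6456·2.4916 = +5.8746 (running +15.8858)
  i=3: -2.6456·-2.4392 − -3.2916·0.6828 = +8.7007 (running +24.5864)
  i=4: -3.2916·-2.9452 − -0.9120·-2.4392 = +7.4699 (running +32.0563)
  i=5: -0.9120·-3.0608 − 0.9824·-2.9452 = +5.6848 (running +37.7411)
  i=6: 0.9824·-1.6268 − 3.1276·-3.0608 = +7.9748 (running +45.7159)
  i=7: 3.1276·2.4356 − 2.9912·-1.6268 = +12.4837 (running +58.1996)
Area = |Σ|/2 = |58.1996|/2 = 29.0998

Area at t=0.32: 29.0998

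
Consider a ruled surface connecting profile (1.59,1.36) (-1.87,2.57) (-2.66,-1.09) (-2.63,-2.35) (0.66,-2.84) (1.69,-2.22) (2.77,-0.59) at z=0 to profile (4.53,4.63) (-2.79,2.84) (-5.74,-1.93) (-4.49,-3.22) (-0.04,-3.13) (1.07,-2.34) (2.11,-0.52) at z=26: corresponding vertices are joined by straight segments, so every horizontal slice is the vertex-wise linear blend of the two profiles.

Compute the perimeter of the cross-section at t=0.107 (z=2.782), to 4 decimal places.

Cross-section at t=0.107: each vertex is (1-t)·p0[i] + t·p1[i].
  v1: (1-0.107)·(1.59,1.36) + 0.107·(4.53,4.63) = (1.9046,1.7099)
  v2: (1-0.107)·(-1.87,2.57) + 0.107·(-2.79,2.84) = (-1.9684,2.5989)
  v3: (1-0.107)·(-2.66,-1.09) + 0.107·(-5.74,-1.93) = (-2.9896,-1.1799)
  v4: (1-0.107)·(-2.63,-2.35) + 0.107·(-4.49,-3.22) = (-2.8290,-2.4431)
  v5: (1-0.107)·(0.66,-2.84) + 0.107·(-0.04,-3.13) = (0.5851,-2.8710)
  v6: (1-0.107)·(1.69,-2.22) + 0.107·(1.07,-2.34) = (1.6237,-2.2328)
  v7: (1-0.107)·(2.77,-0.59) + 0.107·(2.11,-0.52) = (2.6994,-0.5825)
Perimeter = Σ |v_{i+1} − v_i|:
  edge 1→2: √(-3.8730² + 0.8890²) = 3.9737 (running 3.9737)
  edge 2→3: √(-1.0211² + -3.7788²) = 3.9143 (running 7.8880)
  edge 3→4: √(0.1605² + -1.2632²) = 1.2734 (running 9.1614)
  edge 4→5: √(3.4141² + -0.4279²) = 3.4408 (running 12.6023)
  edge 5→6: √(1.0386² + 0.6382²) = 1.2190 (running 13.8212)
  edge 6→7: √(1.0757² + 1.6503²) = 1.9700 (running 15.7912)
  edge 7→1: √(-0.7948² + 2.2924²) = 2.4263 (running 18.2175)
Perimeter = 18.2175

Perimeter at t=0.107: 18.2175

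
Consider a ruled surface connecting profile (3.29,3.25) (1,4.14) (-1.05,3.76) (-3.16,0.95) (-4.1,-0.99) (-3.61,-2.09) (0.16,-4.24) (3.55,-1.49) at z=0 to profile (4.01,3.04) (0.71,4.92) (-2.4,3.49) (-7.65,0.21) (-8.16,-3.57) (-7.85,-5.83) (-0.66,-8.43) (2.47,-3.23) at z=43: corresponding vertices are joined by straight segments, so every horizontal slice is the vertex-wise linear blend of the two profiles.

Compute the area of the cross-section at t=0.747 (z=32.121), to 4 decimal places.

Area at t=0.747: 87.9035

Cross-section at t=0.747: each vertex is (1-t)·p0[i] + t·p1[i].
  v1: (1-0.747)·(3.29,3.25) + 0.747·(4.01,3.04) = (3.8278,3.0931)
  v2: (1-0.747)·(1,4.14) + 0.747·(0.71,4.92) = (0.7834,4.7227)
  v3: (1-0.747)·(-1.05,3.76) + 0.747·(-2.4,3.49) = (-2.0585,3.5583)
  v4: (1-0.747)·(-3.16,0.95) + 0.747·(-7.65,0.21) = (-6.5140,0.3972)
  v5: (1-0.747)·(-4.1,-0.99) + 0.747·(-8.16,-3.57) = (-7.1328,-2.9173)
  v6: (1-0.747)·(-3.61,-2.09) + 0.747·(-7.85,-5.83) = (-6.7773,-4.8838)
  v7: (1-0.747)·(0.16,-4.24) + 0.747·(-0.66,-8.43) = (-0.4525,-7.3699)
  v8: (1-0.747)·(3.55,-1.49) + 0.747·(2.47,-3.23) = (2.7432,-2.7898)
Shoelace sum Σ(x_i·y_{i+1} − x_{i+1}·y_i):
  i=1: 3.8278·4.7227 − 0.7834·3.0931 = +15.6545 (running +15.6545)
  i=2: 0.7834·3.5583 − -2.0585·4.7227 = +12.5088 (running +28.1634)
  i=3: -2.0585·0.3972 − -6.5140·3.5583 = +22.3613 (running +50.5246)
  i=4: -6.5140·-2.9173 − -7.1328·0.3972 = +21.8364 (running +72.3611)
  i=5: -7.1328·-4.8838 − -6.7773·-2.9173 = +15.0640 (running +87.4251)
  i=6: -6.7773·-7.3699 − -0.4525·-4.8838 = +47.7380 (running +135.1631)
  i=7: -0.4525·-2.7898 − 2.7432·-7.3699 = +21.4800 (running +156.6430)
  i=8: 2.7432·3.0931 − 3.8278·-2.7898 = +19.1640 (running +175.8071)
Area = |Σ|/2 = |175.8071|/2 = 87.9035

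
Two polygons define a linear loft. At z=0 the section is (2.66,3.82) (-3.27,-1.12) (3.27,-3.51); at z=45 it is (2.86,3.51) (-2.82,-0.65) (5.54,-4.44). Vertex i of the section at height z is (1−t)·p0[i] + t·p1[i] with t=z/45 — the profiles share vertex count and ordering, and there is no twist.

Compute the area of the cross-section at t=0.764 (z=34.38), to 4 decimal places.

Area at t=0.764: 27.1526

Cross-section at t=0.764: each vertex is (1-t)·p0[i] + t·p1[i].
  v1: (1-0.764)·(2.66,3.82) + 0.764·(2.86,3.51) = (2.8128,3.5832)
  v2: (1-0.764)·(-3.27,-1.12) + 0.764·(-2.82,-0.65) = (-2.9262,-0.7609)
  v3: (1-0.764)·(3.27,-3.51) + 0.764·(5.54,-4.44) = (5.0043,-4.2205)
Shoelace sum Σ(x_i·y_{i+1} − x_{i+1}·y_i):
  i=1: 2.8128·-0.7609 − -2.9262·3.5832 = +8.3447 (running +8.3447)
  i=2: -2.9262·-4.2205 − 5.0043·-0.7609 = +16.1579 (running +24.5027)
  i=3: 5.0043·3.5832 − 2.8128·-4.2205 = +29.8026 (running +54.3053)
Area = |Σ|/2 = |54.3053|/2 = 27.1526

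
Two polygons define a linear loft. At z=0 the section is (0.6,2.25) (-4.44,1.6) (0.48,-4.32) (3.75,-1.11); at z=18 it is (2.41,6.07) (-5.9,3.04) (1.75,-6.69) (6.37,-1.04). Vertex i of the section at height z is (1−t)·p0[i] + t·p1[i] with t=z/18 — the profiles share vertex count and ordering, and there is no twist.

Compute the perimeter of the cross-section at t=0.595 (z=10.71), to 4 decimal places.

Cross-section at t=0.595: each vertex is (1-t)·p0[i] + t·p1[i].
  v1: (1-0.595)·(0.6,2.25) + 0.595·(2.41,6.07) = (1.6770,4.5229)
  v2: (1-0.595)·(-4.44,1.6) + 0.595·(-5.9,3.04) = (-5.3087,2.4568)
  v3: (1-0.595)·(0.48,-4.32) + 0.595·(1.75,-6.69) = (1.2357,-5.7302)
  v4: (1-0.595)·(3.75,-1.11) + 0.595·(6.37,-1.04) = (5.3089,-1.0684)
Perimeter = Σ |v_{i+1} − v_i|:
  edge 1→2: √(-6.9856² + -2.0661²) = 7.2848 (running 7.2848)
  edge 2→3: √(6.5443² + -8.1869²) = 10.4812 (running 17.7659)
  edge 3→4: √(4.0732² + 4.6618²) = 6.1906 (running 23.9566)
  edge 4→1: √(-3.6319² + 5.5913²) = 6.6673 (running 30.6239)
Perimeter = 30.6239

Perimeter at t=0.595: 30.6239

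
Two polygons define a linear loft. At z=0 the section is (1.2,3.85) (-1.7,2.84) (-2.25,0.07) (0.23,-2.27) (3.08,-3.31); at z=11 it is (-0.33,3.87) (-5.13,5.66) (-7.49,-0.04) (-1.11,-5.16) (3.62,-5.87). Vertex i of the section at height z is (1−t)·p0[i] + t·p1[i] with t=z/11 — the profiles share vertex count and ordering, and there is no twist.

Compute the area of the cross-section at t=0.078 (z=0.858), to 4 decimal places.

Cross-section at t=0.078: each vertex is (1-t)·p0[i] + t·p1[i].
  v1: (1-0.078)·(1.2,3.85) + 0.078·(-0.33,3.87) = (1.0807,3.8516)
  v2: (1-0.078)·(-1.7,2.84) + 0.078·(-5.13,5.66) = (-1.9675,3.0600)
  v3: (1-0.078)·(-2.25,0.07) + 0.078·(-7.49,-0.04) = (-2.6587,0.0614)
  v4: (1-0.078)·(0.23,-2.27) + 0.078·(-1.11,-5.16) = (0.1255,-2.4954)
  v5: (1-0.078)·(3.08,-3.31) + 0.078·(3.62,-5.87) = (3.1221,-3.5097)
Shoelace sum Σ(x_i·y_{i+1} − x_{i+1}·y_i):
  i=1: 1.0807·3.0600 − -1.9675·3.8516 = +10.8849 (running +10.8849)
  i=2: -1.9675·0.0614 − -2.6587·3.0600 = +8.0147 (running +18.8996)
  i=3: -2.6587·-2.4954 − 0.1255·0.0614 = +6.6269 (running +25.5265)
  i=4: 0.1255·-3.5097 − 3.1221·-2.4954 = +7.3506 (running +32.8771)
  i=5: 3.1221·3.8516 − 1.0807·-3.5097 = +15.8178 (running +48.6949)
Area = |Σ|/2 = |48.6949|/2 = 24.3475

Area at t=0.078: 24.3475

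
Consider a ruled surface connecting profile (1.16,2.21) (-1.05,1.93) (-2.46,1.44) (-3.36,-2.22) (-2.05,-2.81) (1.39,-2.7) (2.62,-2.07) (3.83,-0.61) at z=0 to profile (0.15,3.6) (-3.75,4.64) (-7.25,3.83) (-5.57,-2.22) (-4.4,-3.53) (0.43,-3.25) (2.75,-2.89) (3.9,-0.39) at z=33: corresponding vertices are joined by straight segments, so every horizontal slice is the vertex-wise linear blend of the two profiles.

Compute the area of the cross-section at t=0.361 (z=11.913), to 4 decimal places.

Area at t=0.361: 37.9891

Cross-section at t=0.361: each vertex is (1-t)·p0[i] + t·p1[i].
  v1: (1-0.361)·(1.16,2.21) + 0.361·(0.15,3.6) = (0.7954,2.7118)
  v2: (1-0.361)·(-1.05,1.93) + 0.361·(-3.75,4.64) = (-2.0247,2.9083)
  v3: (1-0.361)·(-2.46,1.44) + 0.361·(-7.25,3.83) = (-4.1892,2.3028)
  v4: (1-0.361)·(-3.36,-2.22) + 0.361·(-5.57,-2.22) = (-4.1578,-2.2200)
  v5: (1-0.361)·(-2.05,-2.81) + 0.361·(-4.4,-3.53) = (-2.8983,-3.0699)
  v6: (1-0.361)·(1.39,-2.7) + 0.361·(0.43,-3.25) = (1.0434,-2.8986)
  v7: (1-0.361)·(2.62,-2.07) + 0.361·(2.75,-2.89) = (2.6669,-2.3660)
  v8: (1-0.361)·(3.83,-0.61) + 0.361·(3.9,-0.39) = (3.8553,-0.5306)
Shoelace sum Σ(x_i·y_{i+1} − x_{i+1}·y_i):
  i=1: 0.7954·2.9083 − -2.0247·2.7118 = +7.8038 (running +7.8038)
  i=2: -2.0247·2.3028 − -4.1892·2.9083 = +7.5210 (running +15.3248)
  i=3: -4.1892·-2.2200 − -4.1578·2.3028 = +18.8746 (running +34.1994)
  i=4: -4.1578·-3.0699 − -2.8983·-2.2200 = +6.3298 (running +40.5292)
  i=5: -2.8983·-2.8986 − 1.0434·-3.0699 = +11.6043 (running +52.1335)
  i=6: 1.0434·-2.3660 − 2.6669·-2.8986 = +5.2614 (running +57.3949)
  i=7: 2.6669·-0.5306 − 3.8553·-2.3660 = +7.7066 (running +65.1015)
  i=8: 3.8553·2.7118 − 0.7954·-0.5306 = +10.8767 (running +75.9782)
Area = |Σ|/2 = |75.9782|/2 = 37.9891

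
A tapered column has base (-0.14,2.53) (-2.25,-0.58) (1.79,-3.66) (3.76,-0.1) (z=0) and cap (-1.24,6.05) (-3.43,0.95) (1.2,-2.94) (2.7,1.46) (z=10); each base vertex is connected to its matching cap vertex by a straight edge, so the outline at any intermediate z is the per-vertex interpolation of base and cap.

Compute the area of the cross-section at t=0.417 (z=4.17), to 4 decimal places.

Cross-section at t=0.417: each vertex is (1-t)·p0[i] + t·p1[i].
  v1: (1-0.417)·(-0.14,2.53) + 0.417·(-1.24,6.05) = (-0.5987,3.9978)
  v2: (1-0.417)·(-2.25,-0.58) + 0.417·(-3.43,0.95) = (-2.7421,0.0580)
  v3: (1-0.417)·(1.79,-3.66) + 0.417·(1.2,-2.94) = (1.5440,-3.3598)
  v4: (1-0.417)·(3.76,-0.1) + 0.417·(2.7,1.46) = (3.3180,0.5505)
Shoelace sum Σ(x_i·y_{i+1} − x_{i+1}·y_i):
  i=1: -0.5987·0.0580 − -2.7421·3.9978 = +10.9276 (running +10.9276)
  i=2: -2.7421·-3.3598 − 1.5440·0.0580 = +9.1231 (running +20.0507)
  i=3: 1.5440·0.5505 − 3.3180·-3.3598 = +11.9976 (running +32.0483)
  i=4: 3.3180·3.9978 − -0.5987·0.5505 = +13.5943 (running +45.6426)
Area = |Σ|/2 = |45.6426|/2 = 22.8213

Area at t=0.417: 22.8213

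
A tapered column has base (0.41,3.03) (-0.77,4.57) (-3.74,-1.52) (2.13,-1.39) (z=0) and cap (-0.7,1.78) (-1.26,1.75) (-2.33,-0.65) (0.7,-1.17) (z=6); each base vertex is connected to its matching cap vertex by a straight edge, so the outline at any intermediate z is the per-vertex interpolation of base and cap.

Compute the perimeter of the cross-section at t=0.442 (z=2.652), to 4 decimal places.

Cross-section at t=0.442: each vertex is (1-t)·p0[i] + t·p1[i].
  v1: (1-0.442)·(0.41,3.03) + 0.442·(-0.7,1.78) = (-0.0806,2.4775)
  v2: (1-0.442)·(-0.77,4.57) + 0.442·(-1.26,1.75) = (-0.9866,3.3236)
  v3: (1-0.442)·(-3.74,-1.52) + 0.442·(-2.33,-0.65) = (-3.1168,-1.1355)
  v4: (1-0.442)·(2.13,-1.39) + 0.442·(0.7,-1.17) = (1.4979,-1.2928)
Perimeter = Σ |v_{i+1} − v_i|:
  edge 1→2: √(-0.9060² + 0.8461²) = 1.2396 (running 1.2396)
  edge 2→3: √(-2.1302² + -4.4590²) = 4.9417 (running 6.1813)
  edge 3→4: √(4.6147² + -0.1573²) = 4.6174 (running 10.7987)
  edge 4→1: √(-1.5786² + 3.7703²) = 4.0874 (running 14.8861)
Perimeter = 14.8861

Perimeter at t=0.442: 14.8861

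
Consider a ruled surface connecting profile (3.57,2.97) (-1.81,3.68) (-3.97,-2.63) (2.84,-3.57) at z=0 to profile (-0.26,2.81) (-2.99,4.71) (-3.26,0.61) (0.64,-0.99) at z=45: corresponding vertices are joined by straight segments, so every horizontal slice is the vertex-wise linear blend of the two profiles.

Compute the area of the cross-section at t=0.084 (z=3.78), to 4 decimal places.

Area at t=0.084: 37.6124

Cross-section at t=0.084: each vertex is (1-t)·p0[i] + t·p1[i].
  v1: (1-0.084)·(3.57,2.97) + 0.084·(-0.26,2.81) = (3.2483,2.9566)
  v2: (1-0.084)·(-1.81,3.68) + 0.084·(-2.99,4.71) = (-1.9091,3.7665)
  v3: (1-0.084)·(-3.97,-2.63) + 0.084·(-3.26,0.61) = (-3.9104,-2.3578)
  v4: (1-0.084)·(2.84,-3.57) + 0.084·(0.64,-0.99) = (2.6552,-3.3533)
Shoelace sum Σ(x_i·y_{i+1} − x_{i+1}·y_i):
  i=1: 3.2483·3.7665 − -1.9091·2.9566 = +17.8791 (running +17.8791)
  i=2: -1.9091·-2.3578 − -3.9104·3.7665 = +19.2298 (running +37.1090)
  i=3: -3.9104·-3.3533 − 2.6552·-2.3578 = +19.3731 (running +56.4821)
  i=4: 2.6552·2.9566 − 3.2483·-3.3533 = +18.7427 (running +75.2247)
Area = |Σ|/2 = |75.2247|/2 = 37.6124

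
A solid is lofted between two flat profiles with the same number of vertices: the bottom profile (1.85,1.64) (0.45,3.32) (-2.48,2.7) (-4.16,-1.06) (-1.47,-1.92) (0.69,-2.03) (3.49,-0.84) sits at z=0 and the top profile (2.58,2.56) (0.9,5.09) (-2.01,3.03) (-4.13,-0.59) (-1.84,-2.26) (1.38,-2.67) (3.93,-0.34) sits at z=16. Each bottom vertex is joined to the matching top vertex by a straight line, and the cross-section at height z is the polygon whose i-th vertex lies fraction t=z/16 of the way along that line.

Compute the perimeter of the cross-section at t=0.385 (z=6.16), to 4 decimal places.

Cross-section at t=0.385: each vertex is (1-t)·p0[i] + t·p1[i].
  v1: (1-0.385)·(1.85,1.64) + 0.385·(2.58,2.56) = (2.1311,1.9942)
  v2: (1-0.385)·(0.45,3.32) + 0.385·(0.9,5.09) = (0.6233,4.0015)
  v3: (1-0.385)·(-2.48,2.7) + 0.385·(-2.01,3.03) = (-2.2990,2.8270)
  v4: (1-0.385)·(-4.16,-1.06) + 0.385·(-4.13,-0.59) = (-4.1485,-0.8790)
  v5: (1-0.385)·(-1.47,-1.92) + 0.385·(-1.84,-2.26) = (-1.6124,-2.0509)
  v6: (1-0.385)·(0.69,-2.03) + 0.385·(1.38,-2.67) = (0.9556,-2.2764)
  v7: (1-0.385)·(3.49,-0.84) + 0.385·(3.93,-0.34) = (3.6594,-0.6475)
Perimeter = Σ |v_{i+1} − v_i|:
  edge 1→2: √(-1.5078² + 2.0072²) = 2.5105 (running 2.5105)
  edge 2→3: √(-2.9223² + -1.1744²) = 3.1495 (running 5.6599)
  edge 3→4: √(-1.8494² + -3.7061²) = 4.1419 (running 9.8018)
  edge 4→5: √(2.5360² + -1.1719²) = 2.7937 (running 12.5955)
  edge 5→6: √(2.5681² + -0.2255²) = 2.5780 (running 15.1735)
  edge 6→7: √(2.7037² + 1.6289²) = 3.1565 (running 18.3300)
  edge 7→1: √(-1.5283² + 2.6417²) = 3.0520 (running 21.3820)
Perimeter = 21.3820

Perimeter at t=0.385: 21.3820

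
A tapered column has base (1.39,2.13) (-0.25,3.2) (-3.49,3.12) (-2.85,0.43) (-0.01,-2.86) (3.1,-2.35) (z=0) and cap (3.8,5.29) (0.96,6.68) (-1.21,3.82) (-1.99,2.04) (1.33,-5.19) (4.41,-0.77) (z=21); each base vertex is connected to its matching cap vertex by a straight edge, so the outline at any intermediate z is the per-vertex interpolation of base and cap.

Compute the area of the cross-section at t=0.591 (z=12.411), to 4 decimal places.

Area at t=0.591: 37.3892

Cross-section at t=0.591: each vertex is (1-t)·p0[i] + t·p1[i].
  v1: (1-0.591)·(1.39,2.13) + 0.591·(3.8,5.29) = (2.8143,3.9976)
  v2: (1-0.591)·(-0.25,3.2) + 0.591·(0.96,6.68) = (0.4651,5.2567)
  v3: (1-0.591)·(-3.49,3.12) + 0.591·(-1.21,3.82) = (-2.1425,3.5337)
  v4: (1-0.591)·(-2.85,0.43) + 0.591·(-1.99,2.04) = (-2.3417,1.3815)
  v5: (1-0.591)·(-0.01,-2.86) + 0.591·(1.33,-5.19) = (0.7819,-4.2370)
  v6: (1-0.591)·(3.1,-2.35) + 0.591·(4.41,-0.77) = (3.8742,-1.4162)
Shoelace sum Σ(x_i·y_{i+1} − x_{i+1}·y_i):
  i=1: 2.8143·5.2567 − 0.4651·3.9976 = +12.9346 (running +12.9346)
  i=2: 0.4651·3.5337 − -2.1425·5.2567 = +12.9061 (running +25.8407)
  i=3: -2.1425·1.3815 − -2.3417·3.5337 = +5.3151 (running +31.1558)
  i=4: -2.3417·-4.2370 − 0.7819·1.3815 = +8.8418 (running +39.9976)
  i=5: 0.7819·-1.4162 − 3.8742·-4.2370 = +15.3077 (running +55.3053)
  i=6: 3.8742·3.9976 − 2.8143·-1.4162 = +19.4731 (running +74.7784)
Area = |Σ|/2 = |74.7784|/2 = 37.3892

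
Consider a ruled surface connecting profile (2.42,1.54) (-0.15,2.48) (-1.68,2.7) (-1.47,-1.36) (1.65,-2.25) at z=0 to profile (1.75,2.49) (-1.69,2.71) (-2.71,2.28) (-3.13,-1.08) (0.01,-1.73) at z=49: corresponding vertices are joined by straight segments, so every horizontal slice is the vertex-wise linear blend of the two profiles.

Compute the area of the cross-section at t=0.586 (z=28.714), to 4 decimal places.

Cross-section at t=0.586: each vertex is (1-t)·p0[i] + t·p1[i].
  v1: (1-0.586)·(2.42,1.54) + 0.586·(1.75,2.49) = (2.0274,2.0967)
  v2: (1-0.586)·(-0.15,2.48) + 0.586·(-1.69,2.71) = (-1.0524,2.6148)
  v3: (1-0.586)·(-1.68,2.7) + 0.586·(-2.71,2.28) = (-2.2836,2.4539)
  v4: (1-0.586)·(-1.47,-1.36) + 0.586·(-3.13,-1.08) = (-2.4428,-1.1959)
  v5: (1-0.586)·(1.65,-2.25) + 0.586·(0.01,-1.73) = (0.6890,-1.9453)
Shoelace sum Σ(x_i·y_{i+1} − x_{i+1}·y_i):
  i=1: 2.0274·2.6148 − -1.0524·2.0967 = +7.5078 (running +7.5078)
  i=2: -1.0524·2.4539 − -2.2836·2.6148 = +3.3885 (running +10.8963)
  i=3: -2.2836·-1.1959 − -2.4428·2.4539 = +8.7252 (running +19.6215)
  i=4: -2.4428·-1.9453 − 0.6890·-1.1959 = +5.5758 (running +25.1973)
  i=5: 0.6890·2.0967 − 2.0274·-1.9453 = +5.3884 (running +30.5857)
Area = |Σ|/2 = |30.5857|/2 = 15.2928

Area at t=0.586: 15.2928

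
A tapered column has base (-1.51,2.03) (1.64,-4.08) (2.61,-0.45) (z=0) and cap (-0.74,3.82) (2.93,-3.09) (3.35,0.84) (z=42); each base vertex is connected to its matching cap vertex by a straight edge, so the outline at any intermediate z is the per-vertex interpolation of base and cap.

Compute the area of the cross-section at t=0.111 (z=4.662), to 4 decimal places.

Cross-section at t=0.111: each vertex is (1-t)·p0[i] + t·p1[i].
  v1: (1-0.111)·(-1.51,2.03) + 0.111·(-0.74,3.82) = (-1.4245,2.2287)
  v2: (1-0.111)·(1.64,-4.08) + 0.111·(2.93,-3.09) = (1.7832,-3.9701)
  v3: (1-0.111)·(2.61,-0.45) + 0.111·(3.35,0.84) = (2.6921,-0.3068)
Shoelace sum Σ(x_i·y_{i+1} − x_{i+1}·y_i):
  i=1: -1.4245·-3.9701 − 1.7832·2.2287 = +1.6814 (running +1.6814)
  i=2: 1.7832·-0.3068 − 2.6921·-3.9701 = +10.1410 (running +11.8224)
  i=3: 2.6921·2.2287 − -1.4245·-0.3068 = +5.5629 (running +17.3852)
Area = |Σ|/2 = |17.3852|/2 = 8.6926

Area at t=0.111: 8.6926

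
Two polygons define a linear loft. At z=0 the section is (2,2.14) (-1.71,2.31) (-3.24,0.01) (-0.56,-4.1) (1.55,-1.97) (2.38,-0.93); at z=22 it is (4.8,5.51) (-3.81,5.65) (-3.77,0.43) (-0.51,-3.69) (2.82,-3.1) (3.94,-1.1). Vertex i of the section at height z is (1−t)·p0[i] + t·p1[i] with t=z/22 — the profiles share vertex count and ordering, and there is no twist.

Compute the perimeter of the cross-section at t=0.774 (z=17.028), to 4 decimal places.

Perimeter at t=0.774: 28.3520

Cross-section at t=0.774: each vertex is (1-t)·p0[i] + t·p1[i].
  v1: (1-0.774)·(2,2.14) + 0.774·(4.8,5.51) = (4.1672,4.7484)
  v2: (1-0.774)·(-1.71,2.31) + 0.774·(-3.81,5.65) = (-3.3354,4.8952)
  v3: (1-0.774)·(-3.24,0.01) + 0.774·(-3.77,0.43) = (-3.6502,0.3351)
  v4: (1-0.774)·(-0.56,-4.1) + 0.774·(-0.51,-3.69) = (-0.5213,-3.7827)
  v5: (1-0.774)·(1.55,-1.97) + 0.774·(2.82,-3.1) = (2.5330,-2.8446)
  v6: (1-0.774)·(2.38,-0.93) + 0.774·(3.94,-1.1) = (3.5874,-1.0616)
Perimeter = Σ |v_{i+1} − v_i|:
  edge 1→2: √(-7.5026² + 0.1468²) = 7.5040 (running 7.5040)
  edge 2→3: √(-0.3148² + -4.5601²) = 4.5709 (running 12.0750)
  edge 3→4: √(3.1289² + -4.1177²) = 5.1716 (running 17.2466)
  edge 4→5: √(3.0543² + 0.9380²) = 3.1951 (running 20.4417)
  edge 5→6: √(1.0545² + 1.7830²) = 2.0715 (running 22.5132)
  edge 6→1: √(0.5798² + 5.8100²) = 5.8388 (running 28.3520)
Perimeter = 28.3520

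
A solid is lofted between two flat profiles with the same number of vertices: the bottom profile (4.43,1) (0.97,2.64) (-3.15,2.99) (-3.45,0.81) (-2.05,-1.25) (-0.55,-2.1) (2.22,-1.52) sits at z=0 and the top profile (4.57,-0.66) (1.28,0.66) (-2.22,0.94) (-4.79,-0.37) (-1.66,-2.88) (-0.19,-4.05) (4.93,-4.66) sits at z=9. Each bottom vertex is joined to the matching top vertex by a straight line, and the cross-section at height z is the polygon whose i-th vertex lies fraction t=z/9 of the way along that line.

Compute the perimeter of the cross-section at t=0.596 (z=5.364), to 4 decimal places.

Cross-section at t=0.596: each vertex is (1-t)·p0[i] + t·p1[i].
  v1: (1-0.596)·(4.43,1) + 0.596·(4.57,-0.66) = (4.5134,0.0106)
  v2: (1-0.596)·(0.97,2.64) + 0.596·(1.28,0.66) = (1.1548,1.4599)
  v3: (1-0.596)·(-3.15,2.99) + 0.596·(-2.22,0.94) = (-2.5957,1.7682)
  v4: (1-0.596)·(-3.45,0.81) + 0.596·(-4.79,-0.37) = (-4.2486,0.1067)
  v5: (1-0.596)·(-2.05,-1.25) + 0.596·(-1.66,-2.88) = (-1.8176,-2.2215)
  v6: (1-0.596)·(-0.55,-2.1) + 0.596·(-0.19,-4.05) = (-0.3354,-3.2622)
  v7: (1-0.596)·(2.22,-1.52) + 0.596·(4.93,-4.66) = (3.8352,-3.3914)
Perimeter = Σ |v_{i+1} − v_i|:
  edge 1→2: √(-3.3587² + 1.4493²) = 3.6580 (running 3.6580)
  edge 2→3: √(-3.7505² + 0.3083²) = 3.7631 (running 7.4212)
  edge 3→4: √(-1.6529² + -1.6615²) = 2.3436 (running 9.7648)
  edge 4→5: √(2.4311² + -2.3282²) = 3.3661 (running 13.1309)
  edge 5→6: √(1.4821² + -1.0407²) = 1.8110 (running 14.9419)
  edge 6→7: √(4.1706² + -0.1292²) = 4.1726 (running 19.1145)
  edge 7→1: √(0.6783² + 3.4021²) = 3.4690 (running 22.5836)
Perimeter = 22.5836

Perimeter at t=0.596: 22.5836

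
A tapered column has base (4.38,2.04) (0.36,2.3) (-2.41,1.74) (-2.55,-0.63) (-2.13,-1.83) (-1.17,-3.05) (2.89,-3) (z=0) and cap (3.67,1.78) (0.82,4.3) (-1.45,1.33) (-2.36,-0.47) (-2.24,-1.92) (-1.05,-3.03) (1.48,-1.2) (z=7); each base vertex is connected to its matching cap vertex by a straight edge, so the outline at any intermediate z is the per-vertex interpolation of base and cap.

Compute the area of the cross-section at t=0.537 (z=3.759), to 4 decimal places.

Area at t=0.537: 26.6510

Cross-section at t=0.537: each vertex is (1-t)·p0[i] + t·p1[i].
  v1: (1-0.537)·(4.38,2.04) + 0.537·(3.67,1.78) = (3.9987,1.9004)
  v2: (1-0.537)·(0.36,2.3) + 0.537·(0.82,4.3) = (0.6070,3.3740)
  v3: (1-0.537)·(-2.41,1.74) + 0.537·(-1.45,1.33) = (-1.8945,1.5198)
  v4: (1-0.537)·(-2.55,-0.63) + 0.537·(-2.36,-0.47) = (-2.4480,-0.5441)
  v5: (1-0.537)·(-2.13,-1.83) + 0.537·(-2.24,-1.92) = (-2.1891,-1.8783)
  v6: (1-0.537)·(-1.17,-3.05) + 0.537·(-1.05,-3.03) = (-1.1056,-3.0393)
  v7: (1-0.537)·(2.89,-3) + 0.537·(1.48,-1.2) = (2.1328,-2.0334)
Shoelace sum Σ(x_i·y_{i+1} − x_{i+1}·y_i):
  i=1: 3.9987·3.3740 − 0.6070·1.9004 = +12.3381 (running +12.3381)
  i=2: 0.6070·1.5198 − -1.8945·3.3740 = +7.3145 (running +19.6527)
  i=3: -1.8945·-0.5441 − -2.4480·1.5198 = +4.7512 (running +24.4039)
  i=4: -2.4480·-1.8783 − -2.1891·-0.5441 = +3.4071 (running +27.8110)
  i=5: -2.1891·-3.0393 − -1.1056·-1.8783 = +4.5765 (running +32.3875)
  i=6: -1.1056·-2.0334 − 2.1328·-3.0393 = +8.7303 (running +41.1178)
  i=7: 2.1328·1.9004 − 3.9987·-2.0334 = +12.1842 (running +53.3020)
Area = |Σ|/2 = |53.3020|/2 = 26.6510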